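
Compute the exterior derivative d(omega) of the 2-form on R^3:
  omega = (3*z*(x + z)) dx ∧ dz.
d(omega) = 0

For a 2-form omega = sum_{i<j} g_{ij} dx_i ∧ dx_j, the exterior derivative is
  d(omega) = sum_{i<j} d(g_{ij}) ∧ dx_i ∧ dx_j = sum_{i<j, k} (∂g_{ij}/∂x_k) dx_k ∧ dx_i ∧ dx_j.
Expand each term, using dx_k ∧ dx_i ∧ dx_j = sgn(permutation) dx_{(a)} ∧ dx_{(b)} ∧ dx_{(c)} with (a < b < c) sorted:

Collecting like 3-forms: d(omega) = 0.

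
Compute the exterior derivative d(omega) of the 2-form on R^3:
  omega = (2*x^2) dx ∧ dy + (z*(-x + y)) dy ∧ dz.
d(omega) = (-z) dx ∧ dy ∧ dz

For a 2-form omega = sum_{i<j} g_{ij} dx_i ∧ dx_j, the exterior derivative is
  d(omega) = sum_{i<j} d(g_{ij}) ∧ dx_i ∧ dx_j = sum_{i<j, k} (∂g_{ij}/∂x_k) dx_k ∧ dx_i ∧ dx_j.
Expand each term, using dx_k ∧ dx_i ∧ dx_j = sgn(permutation) dx_{(a)} ∧ dx_{(b)} ∧ dx_{(c)} with (a < b < c) sorted:
  d(z*(-x + y)) includes (∂/∂x)(z*(-x + y)) dx = (-z) dx, which multiplied by dy ∧ dz gives (-z) dx ∧ dy ∧ dz
Collecting like 3-forms: d(omega) = (-z) dx ∧ dy ∧ dz.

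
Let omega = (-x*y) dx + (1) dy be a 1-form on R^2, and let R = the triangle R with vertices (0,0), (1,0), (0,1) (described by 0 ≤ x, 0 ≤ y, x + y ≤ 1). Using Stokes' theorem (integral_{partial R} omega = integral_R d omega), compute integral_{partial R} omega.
integral_(partial R) omega = 1/6

Stokes: integral_partial_R omega = integral_R d omega with d omega = (∂Q/∂x - ∂P/∂y) dx ∧ dy.
  ∂Q/∂x = 0
  ∂P/∂y = -x
  integrand = ∂Q/∂x - ∂P/∂y = x.
Integrating over R: integral_0^1 integral_0^{1-x} (x) dy dx = 1/6.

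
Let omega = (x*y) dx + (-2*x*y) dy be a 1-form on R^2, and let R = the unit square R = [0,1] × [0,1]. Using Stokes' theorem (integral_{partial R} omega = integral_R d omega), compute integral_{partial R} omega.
integral_(partial R) omega = -3/2

Stokes: integral_partial_R omega = integral_R d omega with d omega = (∂Q/∂x - ∂P/∂y) dx ∧ dy.
  ∂Q/∂x = -2*y
  ∂P/∂y = x
  integrand = ∂Q/∂x - ∂P/∂y = -x - 2*y.
Integrating over R: integral_0^1 integral_0^1 (-x - 2*y) dx dy = -3/2.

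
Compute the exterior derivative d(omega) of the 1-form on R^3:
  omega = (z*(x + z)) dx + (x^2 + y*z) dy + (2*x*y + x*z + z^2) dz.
d(omega) = (2*x) dx ∧ dy + (-x + 2*y - z) dx ∧ dz + (2*x - y) dy ∧ dz

For a 1-form omega = sum_i f_i dx_i, the exterior derivative is
  d(omega) = sum_{i < j} (∂f_j/∂x_i - ∂f_i/∂x_j) dx_i ∧ dx_j.
  coefficient of dx ∧ dy: ∂f_2/∂x - ∂f_1/∂y = ∂(x^2 + y*z)/∂x - ∂(z*(x + z))/∂y = 2*x
  coefficient of dx ∧ dz: ∂f_3/∂x - ∂f_1/∂z = ∂(2*x*y + x*z + z^2)/∂x - ∂(z*(x + z))/∂z = -x + 2*y - z
  coefficient of dy ∧ dz: ∂f_3/∂y - ∂f_2/∂z = ∂(2*x*y + x*z + z^2)/∂y - ∂(x^2 + y*z)/∂z = 2*x - y
Assembling: d(omega) = (2*x) dx ∧ dy + (-x + 2*y - z) dx ∧ dz + (2*x - y) dy ∧ dz.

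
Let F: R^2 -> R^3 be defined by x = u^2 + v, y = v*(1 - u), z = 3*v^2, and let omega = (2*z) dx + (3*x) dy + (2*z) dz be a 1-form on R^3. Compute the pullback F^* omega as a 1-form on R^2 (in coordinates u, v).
F^* omega = (3*v*(-u^2 + 4*u*v - v)) du + (-3*u^3 + 3*u^2 - 3*u*v + 36*v^3 + 6*v^2 + 3*v) dv

Using F^*(f dg) = (f ∘ F) d(g ∘ F), substitute each coordinate x_i by F_i(u, v) in f_i, and replace dx_i by d F_i = (∂F_i/∂u) du + (∂F_i/∂v) dv.
  For the x component: f_1(F) = 6*v^2; d F_1 = (2*u) du + (1) dv
  For the y component: f_2(F) = 3*u^2 + 3*v; d F_2 = (-v) du + (1 - u) dv
  For the z component: f_3(F) = 6*v^2; d F_3 = (0) du + (6*v) dv
Combining and collecting du, dv coefficients:
  coeff of du: 3*v*(-u^2 + 4*u*v - v)
  coeff of dv: -3*u^3 + 3*u^2 - 3*u*v + 36*v^3 + 6*v^2 + 3*v
F^* omega = (3*v*(-u^2 + 4*u*v - v)) du + (-3*u^3 + 3*u^2 - 3*u*v + 36*v^3 + 6*v^2 + 3*v) dv.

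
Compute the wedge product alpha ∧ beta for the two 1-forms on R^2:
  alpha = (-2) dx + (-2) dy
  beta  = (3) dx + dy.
alpha ∧ beta = (4) dx ∧ dy

Distribute the wedge, using dx_i ∧ dx_j = -dx_j ∧ dx_i and dx_i ∧ dx_i = 0. For each pair (i, j) with i < j, the coefficient of dx_i ∧ dx_j in alpha ∧ beta is (alpha_i * beta_j - alpha_j * beta_i). Collecting: alpha ∧ beta = (4) dx ∧ dy.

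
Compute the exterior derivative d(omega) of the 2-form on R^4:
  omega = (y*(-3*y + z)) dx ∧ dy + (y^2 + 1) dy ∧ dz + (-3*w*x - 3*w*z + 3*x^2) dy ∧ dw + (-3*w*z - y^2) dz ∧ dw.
d(omega) = (y) dx ∧ dy ∧ dz + (-3*w + 6*x) dx ∧ dy ∧ dw + (3*w - 2*y) dy ∧ dz ∧ dw

For a 2-form omega = sum_{i<j} g_{ij} dx_i ∧ dx_j, the exterior derivative is
  d(omega) = sum_{i<j} d(g_{ij}) ∧ dx_i ∧ dx_j = sum_{i<j, k} (∂g_{ij}/∂x_k) dx_k ∧ dx_i ∧ dx_j.
Expand each term, using dx_k ∧ dx_i ∧ dx_j = sgn(permutation) dx_{(a)} ∧ dx_{(b)} ∧ dx_{(c)} with (a < b < c) sorted:
  d(y*(-3*y + z)) includes (∂/∂z)(y*(-3*y + z)) dz = (y) dz, which multiplied by dx ∧ dy gives (y) dx ∧ dy ∧ dz
  d(-3*w*x - 3*w*z + 3*x^2) includes (∂/∂x)(-3*w*x - 3*w*z + 3*x^2) dx = (-3*w + 6*x) dx, which multiplied by dy ∧ dw gives (-3*w + 6*x) dx ∧ dy ∧ dw
  d(-3*w*x - 3*w*z + 3*x^2) includes (∂/∂z)(-3*w*x - 3*w*z + 3*x^2) dz = (-3*w) dz, which multiplied by dy ∧ dw gives (3*w) dy ∧ dz ∧ dw
  d(-3*w*z - y^2) includes (∂/∂y)(-3*w*z - y^2) dy = (-2*y) dy, which multiplied by dz ∧ dw gives (-2*y) dy ∧ dz ∧ dw
Collecting like 3-forms: d(omega) = (y) dx ∧ dy ∧ dz + (-3*w + 6*x) dx ∧ dy ∧ dw + (3*w - 2*y) dy ∧ dz ∧ dw.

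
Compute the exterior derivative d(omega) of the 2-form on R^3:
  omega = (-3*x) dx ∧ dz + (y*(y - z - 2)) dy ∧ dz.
d(omega) = 0

For a 2-form omega = sum_{i<j} g_{ij} dx_i ∧ dx_j, the exterior derivative is
  d(omega) = sum_{i<j} d(g_{ij}) ∧ dx_i ∧ dx_j = sum_{i<j, k} (∂g_{ij}/∂x_k) dx_k ∧ dx_i ∧ dx_j.
Expand each term, using dx_k ∧ dx_i ∧ dx_j = sgn(permutation) dx_{(a)} ∧ dx_{(b)} ∧ dx_{(c)} with (a < b < c) sorted:

Collecting like 3-forms: d(omega) = 0.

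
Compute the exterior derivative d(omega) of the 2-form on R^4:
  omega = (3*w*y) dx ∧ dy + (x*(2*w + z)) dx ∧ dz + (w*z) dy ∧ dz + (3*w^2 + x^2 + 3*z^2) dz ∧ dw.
d(omega) = (3*y) dx ∧ dy ∧ dw + (4*x) dx ∧ dz ∧ dw + (z) dy ∧ dz ∧ dw

For a 2-form omega = sum_{i<j} g_{ij} dx_i ∧ dx_j, the exterior derivative is
  d(omega) = sum_{i<j} d(g_{ij}) ∧ dx_i ∧ dx_j = sum_{i<j, k} (∂g_{ij}/∂x_k) dx_k ∧ dx_i ∧ dx_j.
Expand each term, using dx_k ∧ dx_i ∧ dx_j = sgn(permutation) dx_{(a)} ∧ dx_{(b)} ∧ dx_{(c)} with (a < b < c) sorted:
  d(3*w*y) includes (∂/∂w)(3*w*y) dw = (3*y) dw, which multiplied by dx ∧ dy gives (3*y) dx ∧ dy ∧ dw
  d(x*(2*w + z)) includes (∂/∂w)(x*(2*w + z)) dw = (2*x) dw, which multiplied by dx ∧ dz gives (2*x) dx ∧ dz ∧ dw
  d(w*z) includes (∂/∂w)(w*z) dw = (z) dw, which multiplied by dy ∧ dz gives (z) dy ∧ dz ∧ dw
  d(3*w^2 + x^2 + 3*z^2) includes (∂/∂x)(3*w^2 + x^2 + 3*z^2) dx = (2*x) dx, which multiplied by dz ∧ dw gives (2*x) dx ∧ dz ∧ dw
Collecting like 3-forms: d(omega) = (3*y) dx ∧ dy ∧ dw + (4*x) dx ∧ dz ∧ dw + (z) dy ∧ dz ∧ dw.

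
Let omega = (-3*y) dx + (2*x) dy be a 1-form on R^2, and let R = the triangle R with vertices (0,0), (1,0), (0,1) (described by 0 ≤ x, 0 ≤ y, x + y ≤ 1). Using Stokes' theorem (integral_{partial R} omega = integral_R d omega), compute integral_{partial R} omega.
integral_(partial R) omega = 5/2

Stokes: integral_partial_R omega = integral_R d omega with d omega = (∂Q/∂x - ∂P/∂y) dx ∧ dy.
  ∂Q/∂x = 2
  ∂P/∂y = -3
  integrand = ∂Q/∂x - ∂P/∂y = 5.
Integrating over R: integral_0^1 integral_0^{1-x} (5) dy dx = 5/2.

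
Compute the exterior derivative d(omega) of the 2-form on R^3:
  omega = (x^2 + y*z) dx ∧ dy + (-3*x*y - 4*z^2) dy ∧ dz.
d(omega) = (-2*y) dx ∧ dy ∧ dz

For a 2-form omega = sum_{i<j} g_{ij} dx_i ∧ dx_j, the exterior derivative is
  d(omega) = sum_{i<j} d(g_{ij}) ∧ dx_i ∧ dx_j = sum_{i<j, k} (∂g_{ij}/∂x_k) dx_k ∧ dx_i ∧ dx_j.
Expand each term, using dx_k ∧ dx_i ∧ dx_j = sgn(permutation) dx_{(a)} ∧ dx_{(b)} ∧ dx_{(c)} with (a < b < c) sorted:
  d(x^2 + y*z) includes (∂/∂z)(x^2 + y*z) dz = (y) dz, which multiplied by dx ∧ dy gives (y) dx ∧ dy ∧ dz
  d(-3*x*y - 4*z^2) includes (∂/∂x)(-3*x*y - 4*z^2) dx = (-3*y) dx, which multiplied by dy ∧ dz gives (-3*y) dx ∧ dy ∧ dz
Collecting like 3-forms: d(omega) = (-2*y) dx ∧ dy ∧ dz.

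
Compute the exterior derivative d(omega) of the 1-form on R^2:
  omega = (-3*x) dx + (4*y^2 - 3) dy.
d(omega) = 0

For a 1-form omega = sum_i f_i dx_i, the exterior derivative is
  d(omega) = sum_{i < j} (∂f_j/∂x_i - ∂f_i/∂x_j) dx_i ∧ dx_j.

Assembling: d(omega) = 0.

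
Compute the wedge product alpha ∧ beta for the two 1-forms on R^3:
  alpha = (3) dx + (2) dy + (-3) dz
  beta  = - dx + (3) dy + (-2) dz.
alpha ∧ beta = (11) dx ∧ dy + (-9) dx ∧ dz + (5) dy ∧ dz

Distribute the wedge, using dx_i ∧ dx_j = -dx_j ∧ dx_i and dx_i ∧ dx_i = 0. For each pair (i, j) with i < j, the coefficient of dx_i ∧ dx_j in alpha ∧ beta is (alpha_i * beta_j - alpha_j * beta_i). Collecting: alpha ∧ beta = (11) dx ∧ dy + (-9) dx ∧ dz + (5) dy ∧ dz.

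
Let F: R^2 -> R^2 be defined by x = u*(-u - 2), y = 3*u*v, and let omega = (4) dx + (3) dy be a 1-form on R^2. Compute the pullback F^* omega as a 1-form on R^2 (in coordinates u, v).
F^* omega = (-8*u + 9*v - 8) du + (9*u) dv

Using F^*(f dg) = (f ∘ F) d(g ∘ F), substitute each coordinate x_i by F_i(u, v) in f_i, and replace dx_i by d F_i = (∂F_i/∂u) du + (∂F_i/∂v) dv.
  For the x component: f_1(F) = 4; d F_1 = (-2*u - 2) du + (0) dv
  For the y component: f_2(F) = 3; d F_2 = (3*v) du + (3*u) dv
Combining and collecting du, dv coefficients:
  coeff of du: -8*u + 9*v - 8
  coeff of dv: 9*u
F^* omega = (-8*u + 9*v - 8) du + (9*u) dv.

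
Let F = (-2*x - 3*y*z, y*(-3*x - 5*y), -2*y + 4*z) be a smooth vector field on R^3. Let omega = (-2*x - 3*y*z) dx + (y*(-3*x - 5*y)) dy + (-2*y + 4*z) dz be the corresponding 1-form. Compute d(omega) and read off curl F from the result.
d(omega) = (-2) dy ∧ dz + (-3*y) dz ∧ dx + (-3*y + 3*z) dx ∧ dy; curl F = (-2, -3*y, -3*y + 3*z)

d omega = sum_{i<j} (∂f_j/∂x_i - ∂f_i/∂x_j) dx_i ∧ dx_j. Under the identification (dy ∧ dz, dz ∧ dx, dx ∧ dy) ↔ (e_x, e_y, e_z), the coefficients are exactly the components of curl F. Compute:
  ∂R/∂y - ∂Q/∂z = (-2) - (0) = -2
  ∂P/∂z - ∂R/∂x = (-3*y) - (0) = -3*y
  ∂Q/∂x - ∂P/∂y = (-3*y) - (-3*z) = -3*y + 3*z.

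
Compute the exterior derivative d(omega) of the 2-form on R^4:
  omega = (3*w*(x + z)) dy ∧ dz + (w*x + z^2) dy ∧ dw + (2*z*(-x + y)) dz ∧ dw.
d(omega) = (3*w) dx ∧ dy ∧ dz + (3*x + 3*z) dy ∧ dz ∧ dw + (w) dx ∧ dy ∧ dw + (-2*z) dx ∧ dz ∧ dw

For a 2-form omega = sum_{i<j} g_{ij} dx_i ∧ dx_j, the exterior derivative is
  d(omega) = sum_{i<j} d(g_{ij}) ∧ dx_i ∧ dx_j = sum_{i<j, k} (∂g_{ij}/∂x_k) dx_k ∧ dx_i ∧ dx_j.
Expand each term, using dx_k ∧ dx_i ∧ dx_j = sgn(permutation) dx_{(a)} ∧ dx_{(b)} ∧ dx_{(c)} with (a < b < c) sorted:
  d(3*w*(x + z)) includes (∂/∂x)(3*w*(x + z)) dx = (3*w) dx, which multiplied by dy ∧ dz gives (3*w) dx ∧ dy ∧ dz
  d(3*w*(x + z)) includes (∂/∂w)(3*w*(x + z)) dw = (3*x + 3*z) dw, which multiplied by dy ∧ dz gives (3*x + 3*z) dy ∧ dz ∧ dw
  d(w*x + z^2) includes (∂/∂x)(w*x + z^2) dx = (w) dx, which multiplied by dy ∧ dw gives (w) dx ∧ dy ∧ dw
  d(w*x + z^2) includes (∂/∂z)(w*x + z^2) dz = (2*z) dz, which multiplied by dy ∧ dw gives (-2*z) dy ∧ dz ∧ dw
  d(2*z*(-x + y)) includes (∂/∂x)(2*z*(-x + y)) dx = (-2*z) dx, which multiplied by dz ∧ dw gives (-2*z) dx ∧ dz ∧ dw
  d(2*z*(-x + y)) includes (∂/∂y)(2*z*(-x + y)) dy = (2*z) dy, which multiplied by dz ∧ dw gives (2*z) dy ∧ dz ∧ dw
Collecting like 3-forms: d(omega) = (3*w) dx ∧ dy ∧ dz + (3*x + 3*z) dy ∧ dz ∧ dw + (w) dx ∧ dy ∧ dw + (-2*z) dx ∧ dz ∧ dw.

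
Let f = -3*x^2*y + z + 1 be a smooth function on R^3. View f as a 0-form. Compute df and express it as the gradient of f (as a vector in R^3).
df = (-6*x*y) dx + (-3*x^2) dy + (1) dz; grad f = (-6*x*y, -3*x^2, 1)

For a 0-form f, d f = (∂f/∂x) dx + (∂f/∂y) dy + (∂f/∂z) dz. The components of the vector representation are exactly the entries of grad f in Cartesian coordinates:
  ∂f/∂x = -6*x*y
  ∂f/∂y = -3*x^2
  ∂f/∂z = 1.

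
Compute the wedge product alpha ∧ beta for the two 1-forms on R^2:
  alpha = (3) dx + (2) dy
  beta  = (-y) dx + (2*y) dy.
alpha ∧ beta = (8*y) dx ∧ dy

Distribute the wedge, using dx_i ∧ dx_j = -dx_j ∧ dx_i and dx_i ∧ dx_i = 0. For each pair (i, j) with i < j, the coefficient of dx_i ∧ dx_j in alpha ∧ beta is (alpha_i * beta_j - alpha_j * beta_i). Collecting: alpha ∧ beta = (8*y) dx ∧ dy.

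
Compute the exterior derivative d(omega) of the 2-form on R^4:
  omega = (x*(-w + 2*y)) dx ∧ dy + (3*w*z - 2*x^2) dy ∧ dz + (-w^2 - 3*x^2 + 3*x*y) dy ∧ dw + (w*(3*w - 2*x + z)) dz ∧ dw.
d(omega) = (-7*x + 3*y) dx ∧ dy ∧ dw + (-4*x) dx ∧ dy ∧ dz + (3*z) dy ∧ dz ∧ dw + (-2*w) dx ∧ dz ∧ dw

For a 2-form omega = sum_{i<j} g_{ij} dx_i ∧ dx_j, the exterior derivative is
  d(omega) = sum_{i<j} d(g_{ij}) ∧ dx_i ∧ dx_j = sum_{i<j, k} (∂g_{ij}/∂x_k) dx_k ∧ dx_i ∧ dx_j.
Expand each term, using dx_k ∧ dx_i ∧ dx_j = sgn(permutation) dx_{(a)} ∧ dx_{(b)} ∧ dx_{(c)} with (a < b < c) sorted:
  d(x*(-w + 2*y)) includes (∂/∂w)(x*(-w + 2*y)) dw = (-x) dw, which multiplied by dx ∧ dy gives (-x) dx ∧ dy ∧ dw
  d(3*w*z - 2*x^2) includes (∂/∂x)(3*w*z - 2*x^2) dx = (-4*x) dx, which multiplied by dy ∧ dz gives (-4*x) dx ∧ dy ∧ dz
  d(3*w*z - 2*x^2) includes (∂/∂w)(3*w*z - 2*x^2) dw = (3*z) dw, which multiplied by dy ∧ dz gives (3*z) dy ∧ dz ∧ dw
  d(-w^2 - 3*x^2 + 3*x*y) includes (∂/∂x)(-w^2 - 3*x^2 + 3*x*y) dx = (-6*x + 3*y) dx, which multiplied by dy ∧ dw gives (-6*x + 3*y) dx ∧ dy ∧ dw
  d(w*(3*w - 2*x + z)) includes (∂/∂x)(w*(3*w - 2*x + z)) dx = (-2*w) dx, which multiplied by dz ∧ dw gives (-2*w) dx ∧ dz ∧ dw
Collecting like 3-forms: d(omega) = (-7*x + 3*y) dx ∧ dy ∧ dw + (-4*x) dx ∧ dy ∧ dz + (3*z) dy ∧ dz ∧ dw + (-2*w) dx ∧ dz ∧ dw.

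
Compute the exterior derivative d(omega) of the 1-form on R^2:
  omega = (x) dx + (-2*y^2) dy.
d(omega) = 0

For a 1-form omega = sum_i f_i dx_i, the exterior derivative is
  d(omega) = sum_{i < j} (∂f_j/∂x_i - ∂f_i/∂x_j) dx_i ∧ dx_j.

Assembling: d(omega) = 0.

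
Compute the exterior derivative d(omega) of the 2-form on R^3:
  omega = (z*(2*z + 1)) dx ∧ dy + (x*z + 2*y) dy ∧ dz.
d(omega) = (5*z + 1) dx ∧ dy ∧ dz

For a 2-form omega = sum_{i<j} g_{ij} dx_i ∧ dx_j, the exterior derivative is
  d(omega) = sum_{i<j} d(g_{ij}) ∧ dx_i ∧ dx_j = sum_{i<j, k} (∂g_{ij}/∂x_k) dx_k ∧ dx_i ∧ dx_j.
Expand each term, using dx_k ∧ dx_i ∧ dx_j = sgn(permutation) dx_{(a)} ∧ dx_{(b)} ∧ dx_{(c)} with (a < b < c) sorted:
  d(z*(2*z + 1)) includes (∂/∂z)(z*(2*z + 1)) dz = (4*z + 1) dz, which multiplied by dx ∧ dy gives (4*z + 1) dx ∧ dy ∧ dz
  d(x*z + 2*y) includes (∂/∂x)(x*z + 2*y) dx = (z) dx, which multiplied by dy ∧ dz gives (z) dx ∧ dy ∧ dz
Collecting like 3-forms: d(omega) = (5*z + 1) dx ∧ dy ∧ dz.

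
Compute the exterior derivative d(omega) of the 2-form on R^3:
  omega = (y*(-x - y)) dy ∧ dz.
d(omega) = (-y) dx ∧ dy ∧ dz

For a 2-form omega = sum_{i<j} g_{ij} dx_i ∧ dx_j, the exterior derivative is
  d(omega) = sum_{i<j} d(g_{ij}) ∧ dx_i ∧ dx_j = sum_{i<j, k} (∂g_{ij}/∂x_k) dx_k ∧ dx_i ∧ dx_j.
Expand each term, using dx_k ∧ dx_i ∧ dx_j = sgn(permutation) dx_{(a)} ∧ dx_{(b)} ∧ dx_{(c)} with (a < b < c) sorted:
  d(y*(-x - y)) includes (∂/∂x)(y*(-x - y)) dx = (-y) dx, which multiplied by dy ∧ dz gives (-y) dx ∧ dy ∧ dz
Collecting like 3-forms: d(omega) = (-y) dx ∧ dy ∧ dz.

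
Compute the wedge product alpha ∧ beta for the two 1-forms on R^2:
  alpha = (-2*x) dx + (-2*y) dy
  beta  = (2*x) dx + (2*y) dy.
alpha ∧ beta = 0

Distribute the wedge, using dx_i ∧ dx_j = -dx_j ∧ dx_i and dx_i ∧ dx_i = 0. For each pair (i, j) with i < j, the coefficient of dx_i ∧ dx_j in alpha ∧ beta is (alpha_i * beta_j - alpha_j * beta_i). Collecting: alpha ∧ beta = 0.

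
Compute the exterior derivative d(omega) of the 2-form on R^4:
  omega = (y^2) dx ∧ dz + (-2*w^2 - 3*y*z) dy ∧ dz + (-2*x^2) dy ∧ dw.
d(omega) = (-2*y) dx ∧ dy ∧ dz + (-4*w) dy ∧ dz ∧ dw + (-4*x) dx ∧ dy ∧ dw

For a 2-form omega = sum_{i<j} g_{ij} dx_i ∧ dx_j, the exterior derivative is
  d(omega) = sum_{i<j} d(g_{ij}) ∧ dx_i ∧ dx_j = sum_{i<j, k} (∂g_{ij}/∂x_k) dx_k ∧ dx_i ∧ dx_j.
Expand each term, using dx_k ∧ dx_i ∧ dx_j = sgn(permutation) dx_{(a)} ∧ dx_{(b)} ∧ dx_{(c)} with (a < b < c) sorted:
  d(y^2) includes (∂/∂y)(y^2) dy = (2*y) dy, which multiplied by dx ∧ dz gives (-2*y) dx ∧ dy ∧ dz
  d(-2*w^2 - 3*y*z) includes (∂/∂w)(-2*w^2 - 3*y*z) dw = (-4*w) dw, which multiplied by dy ∧ dz gives (-4*w) dy ∧ dz ∧ dw
  d(-2*x^2) includes (∂/∂x)(-2*x^2) dx = (-4*x) dx, which multiplied by dy ∧ dw gives (-4*x) dx ∧ dy ∧ dw
Collecting like 3-forms: d(omega) = (-2*y) dx ∧ dy ∧ dz + (-4*w) dy ∧ dz ∧ dw + (-4*x) dx ∧ dy ∧ dw.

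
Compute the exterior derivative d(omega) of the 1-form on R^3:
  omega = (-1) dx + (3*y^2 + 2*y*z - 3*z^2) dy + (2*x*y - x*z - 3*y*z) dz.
d(omega) = (2*y - z) dx ∧ dz + (2*x - 2*y + 3*z) dy ∧ dz

For a 1-form omega = sum_i f_i dx_i, the exterior derivative is
  d(omega) = sum_{i < j} (∂f_j/∂x_i - ∂f_i/∂x_j) dx_i ∧ dx_j.
  coefficient of dx ∧ dz: ∂f_3/∂x - ∂f_1/∂z = ∂(2*x*y - x*z - 3*y*z)/∂x - ∂(-1)/∂z = 2*y - z
  coefficient of dy ∧ dz: ∂f_3/∂y - ∂f_2/∂z = ∂(2*x*y - x*z - 3*y*z)/∂y - ∂(3*y^2 + 2*y*z - 3*z^2)/∂z = 2*x - 2*y + 3*z
Assembling: d(omega) = (2*y - z) dx ∧ dz + (2*x - 2*y + 3*z) dy ∧ dz.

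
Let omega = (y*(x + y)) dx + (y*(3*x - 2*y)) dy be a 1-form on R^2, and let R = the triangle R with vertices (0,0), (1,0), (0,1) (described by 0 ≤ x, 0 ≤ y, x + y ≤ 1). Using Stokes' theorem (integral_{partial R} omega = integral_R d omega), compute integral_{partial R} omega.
integral_(partial R) omega = 0

Stokes: integral_partial_R omega = integral_R d omega with d omega = (∂Q/∂x - ∂P/∂y) dx ∧ dy.
  ∂Q/∂x = 3*y
  ∂P/∂y = x + 2*y
  integrand = ∂Q/∂x - ∂P/∂y = -x + y.
Integrating over R: integral_0^1 integral_0^{1-x} (-x + y) dy dx = 0.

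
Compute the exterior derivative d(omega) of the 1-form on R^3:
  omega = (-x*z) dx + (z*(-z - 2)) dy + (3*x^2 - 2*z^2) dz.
d(omega) = (7*x) dx ∧ dz + (2*z + 2) dy ∧ dz

For a 1-form omega = sum_i f_i dx_i, the exterior derivative is
  d(omega) = sum_{i < j} (∂f_j/∂x_i - ∂f_i/∂x_j) dx_i ∧ dx_j.
  coefficient of dx ∧ dz: ∂f_3/∂x - ∂f_1/∂z = ∂(3*x^2 - 2*z^2)/∂x - ∂(-x*z)/∂z = 7*x
  coefficient of dy ∧ dz: ∂f_3/∂y - ∂f_2/∂z = ∂(3*x^2 - 2*z^2)/∂y - ∂(z*(-z - 2))/∂z = 2*z + 2
Assembling: d(omega) = (7*x) dx ∧ dz + (2*z + 2) dy ∧ dz.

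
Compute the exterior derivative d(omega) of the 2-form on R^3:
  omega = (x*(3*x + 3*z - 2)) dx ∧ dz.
d(omega) = 0

For a 2-form omega = sum_{i<j} g_{ij} dx_i ∧ dx_j, the exterior derivative is
  d(omega) = sum_{i<j} d(g_{ij}) ∧ dx_i ∧ dx_j = sum_{i<j, k} (∂g_{ij}/∂x_k) dx_k ∧ dx_i ∧ dx_j.
Expand each term, using dx_k ∧ dx_i ∧ dx_j = sgn(permutation) dx_{(a)} ∧ dx_{(b)} ∧ dx_{(c)} with (a < b < c) sorted:

Collecting like 3-forms: d(omega) = 0.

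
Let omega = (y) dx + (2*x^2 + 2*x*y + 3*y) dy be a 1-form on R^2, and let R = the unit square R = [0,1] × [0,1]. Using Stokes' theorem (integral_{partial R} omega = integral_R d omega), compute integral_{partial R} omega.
integral_(partial R) omega = 2

Stokes: integral_partial_R omega = integral_R d omega with d omega = (∂Q/∂x - ∂P/∂y) dx ∧ dy.
  ∂Q/∂x = 4*x + 2*y
  ∂P/∂y = 1
  integrand = ∂Q/∂x - ∂P/∂y = 4*x + 2*y - 1.
Integrating over R: integral_0^1 integral_0^1 (4*x + 2*y - 1) dx dy = 2.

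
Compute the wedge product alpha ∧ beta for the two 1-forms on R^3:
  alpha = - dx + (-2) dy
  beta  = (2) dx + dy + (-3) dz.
alpha ∧ beta = (3) dx ∧ dy + (3) dx ∧ dz + (6) dy ∧ dz

Distribute the wedge, using dx_i ∧ dx_j = -dx_j ∧ dx_i and dx_i ∧ dx_i = 0. For each pair (i, j) with i < j, the coefficient of dx_i ∧ dx_j in alpha ∧ beta is (alpha_i * beta_j - alpha_j * beta_i). Collecting: alpha ∧ beta = (3) dx ∧ dy + (3) dx ∧ dz + (6) dy ∧ dz.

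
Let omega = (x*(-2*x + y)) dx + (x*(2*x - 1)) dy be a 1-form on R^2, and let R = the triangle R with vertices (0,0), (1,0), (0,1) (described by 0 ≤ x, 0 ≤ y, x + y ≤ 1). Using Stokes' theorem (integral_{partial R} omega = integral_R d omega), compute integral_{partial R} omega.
integral_(partial R) omega = 0

Stokes: integral_partial_R omega = integral_R d omega with d omega = (∂Q/∂x - ∂P/∂y) dx ∧ dy.
  ∂Q/∂x = 4*x - 1
  ∂P/∂y = x
  integrand = ∂Q/∂x - ∂P/∂y = 3*x - 1.
Integrating over R: integral_0^1 integral_0^{1-x} (3*x - 1) dy dx = 0.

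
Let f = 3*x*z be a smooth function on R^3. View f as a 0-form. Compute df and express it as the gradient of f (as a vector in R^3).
df = (3*z) dx + (0) dy + (3*x) dz; grad f = (3*z, 0, 3*x)

For a 0-form f, d f = (∂f/∂x) dx + (∂f/∂y) dy + (∂f/∂z) dz. The components of the vector representation are exactly the entries of grad f in Cartesian coordinates:
  ∂f/∂x = 3*z
  ∂f/∂y = 0
  ∂f/∂z = 3*x.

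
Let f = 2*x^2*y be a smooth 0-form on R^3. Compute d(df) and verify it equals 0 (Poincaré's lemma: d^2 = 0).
d(df) = 0

Step 1: df = sum_i (∂f/∂x_i) dx_i = (4*x*y) dx + (2*x^2) dy + (0) dz.
Step 2: Apply d again. Using the 1-form formula, the coefficient of dx ∧ dy in d(df) is ∂^2 f/∂x ∂y - ∂^2 f/∂y ∂x = (4*x) - (4*x) = 0 (equality of mixed partials for smooth f).
Similarly for dx ∧ dz and dy ∧ dz — all coefficients vanish. So d(df) = 0.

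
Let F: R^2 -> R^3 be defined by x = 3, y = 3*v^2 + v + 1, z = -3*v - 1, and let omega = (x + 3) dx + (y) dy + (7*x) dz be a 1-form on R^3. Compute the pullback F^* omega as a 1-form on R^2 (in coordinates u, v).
F^* omega = (18*v^3 + 9*v^2 + 7*v - 62) dv

Using F^*(f dg) = (f ∘ F) d(g ∘ F), substitute each coordinate x_i by F_i(u, v) in f_i, and replace dx_i by d F_i = (∂F_i/∂u) du + (∂F_i/∂v) dv.
  For the x component: f_1(F) = 6; d F_1 = (0) du + (0) dv
  For the y component: f_2(F) = 3*v^2 + v + 1; d F_2 = (0) du + (6*v + 1) dv
  For the z component: f_3(F) = 21; d F_3 = (0) du + (-3) dv
Combining and collecting du, dv coefficients:
  coeff of du: 0
  coeff of dv: 18*v^3 + 9*v^2 + 7*v - 62
F^* omega = (18*v^3 + 9*v^2 + 7*v - 62) dv.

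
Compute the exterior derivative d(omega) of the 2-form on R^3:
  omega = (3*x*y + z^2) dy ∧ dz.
d(omega) = (3*y) dx ∧ dy ∧ dz

For a 2-form omega = sum_{i<j} g_{ij} dx_i ∧ dx_j, the exterior derivative is
  d(omega) = sum_{i<j} d(g_{ij}) ∧ dx_i ∧ dx_j = sum_{i<j, k} (∂g_{ij}/∂x_k) dx_k ∧ dx_i ∧ dx_j.
Expand each term, using dx_k ∧ dx_i ∧ dx_j = sgn(permutation) dx_{(a)} ∧ dx_{(b)} ∧ dx_{(c)} with (a < b < c) sorted:
  d(3*x*y + z^2) includes (∂/∂x)(3*x*y + z^2) dx = (3*y) dx, which multiplied by dy ∧ dz gives (3*y) dx ∧ dy ∧ dz
Collecting like 3-forms: d(omega) = (3*y) dx ∧ dy ∧ dz.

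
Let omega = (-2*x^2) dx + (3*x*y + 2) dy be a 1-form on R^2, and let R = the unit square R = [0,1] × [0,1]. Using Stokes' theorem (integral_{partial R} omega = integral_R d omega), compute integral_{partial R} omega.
integral_(partial R) omega = 3/2

Stokes: integral_partial_R omega = integral_R d omega with d omega = (∂Q/∂x - ∂P/∂y) dx ∧ dy.
  ∂Q/∂x = 3*y
  ∂P/∂y = 0
  integrand = ∂Q/∂x - ∂P/∂y = 3*y.
Integrating over R: integral_0^1 integral_0^1 (3*y) dx dy = 3/2.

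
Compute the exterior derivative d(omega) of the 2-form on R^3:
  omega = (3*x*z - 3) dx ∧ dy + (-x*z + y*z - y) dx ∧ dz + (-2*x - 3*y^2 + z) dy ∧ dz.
d(omega) = (3*x - z - 1) dx ∧ dy ∧ dz

For a 2-form omega = sum_{i<j} g_{ij} dx_i ∧ dx_j, the exterior derivative is
  d(omega) = sum_{i<j} d(g_{ij}) ∧ dx_i ∧ dx_j = sum_{i<j, k} (∂g_{ij}/∂x_k) dx_k ∧ dx_i ∧ dx_j.
Expand each term, using dx_k ∧ dx_i ∧ dx_j = sgn(permutation) dx_{(a)} ∧ dx_{(b)} ∧ dx_{(c)} with (a < b < c) sorted:
  d(3*x*z - 3) includes (∂/∂z)(3*x*z - 3) dz = (3*x) dz, which multiplied by dx ∧ dy gives (3*x) dx ∧ dy ∧ dz
  d(-x*z + y*z - y) includes (∂/∂y)(-x*z + y*z - y) dy = (z - 1) dy, which multiplied by dx ∧ dz gives (1 - z) dx ∧ dy ∧ dz
  d(-2*x - 3*y^2 + z) includes (∂/∂x)(-2*x - 3*y^2 + z) dx = (-2) dx, which multiplied by dy ∧ dz gives (-2) dx ∧ dy ∧ dz
Collecting like 3-forms: d(omega) = (3*x - z - 1) dx ∧ dy ∧ dz.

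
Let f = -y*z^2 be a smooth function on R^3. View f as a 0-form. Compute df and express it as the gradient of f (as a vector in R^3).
df = (0) dx + (-z^2) dy + (-2*y*z) dz; grad f = (0, -z^2, -2*y*z)

For a 0-form f, d f = (∂f/∂x) dx + (∂f/∂y) dy + (∂f/∂z) dz. The components of the vector representation are exactly the entries of grad f in Cartesian coordinates:
  ∂f/∂x = 0
  ∂f/∂y = -z^2
  ∂f/∂z = -2*y*z.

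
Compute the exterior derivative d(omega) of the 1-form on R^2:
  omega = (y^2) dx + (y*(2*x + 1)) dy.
d(omega) = 0

For a 1-form omega = sum_i f_i dx_i, the exterior derivative is
  d(omega) = sum_{i < j} (∂f_j/∂x_i - ∂f_i/∂x_j) dx_i ∧ dx_j.

Assembling: d(omega) = 0.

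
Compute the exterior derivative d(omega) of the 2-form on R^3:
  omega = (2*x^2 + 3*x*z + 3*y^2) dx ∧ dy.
d(omega) = (3*x) dx ∧ dy ∧ dz

For a 2-form omega = sum_{i<j} g_{ij} dx_i ∧ dx_j, the exterior derivative is
  d(omega) = sum_{i<j} d(g_{ij}) ∧ dx_i ∧ dx_j = sum_{i<j, k} (∂g_{ij}/∂x_k) dx_k ∧ dx_i ∧ dx_j.
Expand each term, using dx_k ∧ dx_i ∧ dx_j = sgn(permutation) dx_{(a)} ∧ dx_{(b)} ∧ dx_{(c)} with (a < b < c) sorted:
  d(2*x^2 + 3*x*z + 3*y^2) includes (∂/∂z)(2*x^2 + 3*x*z + 3*y^2) dz = (3*x) dz, which multiplied by dx ∧ dy gives (3*x) dx ∧ dy ∧ dz
Collecting like 3-forms: d(omega) = (3*x) dx ∧ dy ∧ dz.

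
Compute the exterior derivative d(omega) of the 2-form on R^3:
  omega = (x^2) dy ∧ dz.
d(omega) = (2*x) dx ∧ dy ∧ dz

For a 2-form omega = sum_{i<j} g_{ij} dx_i ∧ dx_j, the exterior derivative is
  d(omega) = sum_{i<j} d(g_{ij}) ∧ dx_i ∧ dx_j = sum_{i<j, k} (∂g_{ij}/∂x_k) dx_k ∧ dx_i ∧ dx_j.
Expand each term, using dx_k ∧ dx_i ∧ dx_j = sgn(permutation) dx_{(a)} ∧ dx_{(b)} ∧ dx_{(c)} with (a < b < c) sorted:
  d(x^2) includes (∂/∂x)(x^2) dx = (2*x) dx, which multiplied by dy ∧ dz gives (2*x) dx ∧ dy ∧ dz
Collecting like 3-forms: d(omega) = (2*x) dx ∧ dy ∧ dz.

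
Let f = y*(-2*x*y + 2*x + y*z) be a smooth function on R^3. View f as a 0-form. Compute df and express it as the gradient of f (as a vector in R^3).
df = (2*y*(1 - y)) dx + (-4*x*y + 2*x + 2*y*z) dy + (y^2) dz; grad f = (2*y*(1 - y), -4*x*y + 2*x + 2*y*z, y^2)

For a 0-form f, d f = (∂f/∂x) dx + (∂f/∂y) dy + (∂f/∂z) dz. The components of the vector representation are exactly the entries of grad f in Cartesian coordinates:
  ∂f/∂x = 2*y*(1 - y)
  ∂f/∂y = -4*x*y + 2*x + 2*y*z
  ∂f/∂z = y^2.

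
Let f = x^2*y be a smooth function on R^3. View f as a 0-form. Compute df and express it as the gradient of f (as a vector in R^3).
df = (2*x*y) dx + (x^2) dy + (0) dz; grad f = (2*x*y, x^2, 0)

For a 0-form f, d f = (∂f/∂x) dx + (∂f/∂y) dy + (∂f/∂z) dz. The components of the vector representation are exactly the entries of grad f in Cartesian coordinates:
  ∂f/∂x = 2*x*y
  ∂f/∂y = x^2
  ∂f/∂z = 0.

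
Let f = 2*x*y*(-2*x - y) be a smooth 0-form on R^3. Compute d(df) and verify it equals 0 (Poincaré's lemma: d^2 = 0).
d(df) = 0

Step 1: df = sum_i (∂f/∂x_i) dx_i = (2*y*(-4*x - y)) dx + (4*x*(-x - y)) dy + (0) dz.
Step 2: Apply d again. Using the 1-form formula, the coefficient of dx ∧ dy in d(df) is ∂^2 f/∂x ∂y - ∂^2 f/∂y ∂x = (-8*x - 4*y) - (-8*x - 4*y) = 0 (equality of mixed partials for smooth f).
Similarly for dx ∧ dz and dy ∧ dz — all coefficients vanish. So d(df) = 0.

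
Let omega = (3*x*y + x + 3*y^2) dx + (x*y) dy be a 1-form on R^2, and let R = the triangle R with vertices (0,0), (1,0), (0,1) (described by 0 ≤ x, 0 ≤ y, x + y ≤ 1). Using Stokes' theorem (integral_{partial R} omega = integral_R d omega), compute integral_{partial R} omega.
integral_(partial R) omega = -4/3

Stokes: integral_partial_R omega = integral_R d omega with d omega = (∂Q/∂x - ∂P/∂y) dx ∧ dy.
  ∂Q/∂x = y
  ∂P/∂y = 3*x + 6*y
  integrand = ∂Q/∂x - ∂P/∂y = -3*x - 5*y.
Integrating over R: integral_0^1 integral_0^{1-x} (-3*x - 5*y) dy dx = -4/3.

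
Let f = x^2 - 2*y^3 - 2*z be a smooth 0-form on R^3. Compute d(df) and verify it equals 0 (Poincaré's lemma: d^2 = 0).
d(df) = 0

Step 1: df = sum_i (∂f/∂x_i) dx_i = (2*x) dx + (-6*y^2) dy + (-2) dz.
Step 2: Apply d again. Using the 1-form formula, the coefficient of dx ∧ dy in d(df) is ∂^2 f/∂x ∂y - ∂^2 f/∂y ∂x = (0) - (0) = 0 (equality of mixed partials for smooth f).
Similarly for dx ∧ dz and dy ∧ dz — all coefficients vanish. So d(df) = 0.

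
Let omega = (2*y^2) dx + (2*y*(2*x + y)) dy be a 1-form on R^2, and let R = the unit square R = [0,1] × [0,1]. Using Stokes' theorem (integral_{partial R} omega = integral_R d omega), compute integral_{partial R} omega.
integral_(partial R) omega = 0

Stokes: integral_partial_R omega = integral_R d omega with d omega = (∂Q/∂x - ∂P/∂y) dx ∧ dy.
  ∂Q/∂x = 4*y
  ∂P/∂y = 4*y
  integrand = ∂Q/∂x - ∂P/∂y = 0.
Integrating over R: integral_0^1 integral_0^1 (0) dx dy = 0.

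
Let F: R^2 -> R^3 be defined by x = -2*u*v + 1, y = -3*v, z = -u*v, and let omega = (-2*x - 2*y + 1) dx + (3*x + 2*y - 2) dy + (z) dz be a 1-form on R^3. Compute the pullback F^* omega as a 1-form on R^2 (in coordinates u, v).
F^* omega = (v*(-7*u*v - 12*v + 2)) du + (-7*u^2*v + 6*u*v + 2*u + 18*v - 3) dv

Using F^*(f dg) = (f ∘ F) d(g ∘ F), substitute each coordinate x_i by F_i(u, v) in f_i, and replace dx_i by d F_i = (∂F_i/∂u) du + (∂F_i/∂v) dv.
  For the x component: f_1(F) = 4*u*v + 6*v - 1; d F_1 = (-2*v) du + (-2*u) dv
  For the y component: f_2(F) = -6*u*v - 6*v + 1; d F_2 = (0) du + (-3) dv
  For the z component: f_3(F) = -u*v; d F_3 = (-v) du + (-u) dv
Combining and collecting du, dv coefficients:
  coeff of du: v*(-7*u*v - 12*v + 2)
  coeff of dv: -7*u^2*v + 6*u*v + 2*u + 18*v - 3
F^* omega = (v*(-7*u*v - 12*v + 2)) du + (-7*u^2*v + 6*u*v + 2*u + 18*v - 3) dv.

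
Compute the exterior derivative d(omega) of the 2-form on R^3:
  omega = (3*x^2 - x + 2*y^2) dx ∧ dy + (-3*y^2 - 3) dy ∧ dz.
d(omega) = 0

For a 2-form omega = sum_{i<j} g_{ij} dx_i ∧ dx_j, the exterior derivative is
  d(omega) = sum_{i<j} d(g_{ij}) ∧ dx_i ∧ dx_j = sum_{i<j, k} (∂g_{ij}/∂x_k) dx_k ∧ dx_i ∧ dx_j.
Expand each term, using dx_k ∧ dx_i ∧ dx_j = sgn(permutation) dx_{(a)} ∧ dx_{(b)} ∧ dx_{(c)} with (a < b < c) sorted:

Collecting like 3-forms: d(omega) = 0.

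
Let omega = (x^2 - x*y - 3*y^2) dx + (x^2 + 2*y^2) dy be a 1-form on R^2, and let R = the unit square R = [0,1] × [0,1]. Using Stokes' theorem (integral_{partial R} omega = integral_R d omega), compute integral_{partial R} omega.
integral_(partial R) omega = 9/2

Stokes: integral_partial_R omega = integral_R d omega with d omega = (∂Q/∂x - ∂P/∂y) dx ∧ dy.
  ∂Q/∂x = 2*x
  ∂P/∂y = -x - 6*y
  integrand = ∂Q/∂x - ∂P/∂y = 3*x + 6*y.
Integrating over R: integral_0^1 integral_0^1 (3*x + 6*y) dx dy = 9/2.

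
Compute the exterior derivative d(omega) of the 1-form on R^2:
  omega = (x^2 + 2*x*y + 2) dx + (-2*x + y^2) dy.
d(omega) = (-2*x - 2) dx ∧ dy

For a 1-form omega = sum_i f_i dx_i, the exterior derivative is
  d(omega) = sum_{i < j} (∂f_j/∂x_i - ∂f_i/∂x_j) dx_i ∧ dx_j.
  coefficient of dx ∧ dy: ∂f_2/∂x - ∂f_1/∂y = ∂(-2*x + y^2)/∂x - ∂(x^2 + 2*x*y + 2)/∂y = -2*x - 2
Assembling: d(omega) = (-2*x - 2) dx ∧ dy.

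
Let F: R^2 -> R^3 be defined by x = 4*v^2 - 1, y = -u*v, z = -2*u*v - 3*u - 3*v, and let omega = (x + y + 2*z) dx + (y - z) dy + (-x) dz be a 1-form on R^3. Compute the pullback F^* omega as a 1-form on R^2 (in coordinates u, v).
F^* omega = (-u*v^2 - 3*u*v + 8*v^3 + 9*v^2 - 2*v - 3) du + (-u^2*v - 3*u^2 - 32*u*v^2 - 51*u*v - 2*u + 32*v^3 - 36*v^2 - 8*v - 3) dv

Using F^*(f dg) = (f ∘ F) d(g ∘ F), substitute each coordinate x_i by F_i(u, v) in f_i, and replace dx_i by d F_i = (∂F_i/∂u) du + (∂F_i/∂v) dv.
  For the x component: f_1(F) = -5*u*v - 6*u + 4*v^2 - 6*v - 1; d F_1 = (0) du + (8*v) dv
  For the y component: f_2(F) = u*v + 3*u + 3*v; d F_2 = (-v) du + (-u) dv
  For the z component: f_3(F) = 1 - 4*v^2; d F_3 = (-2*v - 3) du + (-2*u - 3) dv
Combining and collecting du, dv coefficients:
  coeff of du: -u*v^2 - 3*u*v + 8*v^3 + 9*v^2 - 2*v - 3
  coeff of dv: -u^2*v - 3*u^2 - 32*u*v^2 - 51*u*v - 2*u + 32*v^3 - 36*v^2 - 8*v - 3
F^* omega = (-u*v^2 - 3*u*v + 8*v^3 + 9*v^2 - 2*v - 3) du + (-u^2*v - 3*u^2 - 32*u*v^2 - 51*u*v - 2*u + 32*v^3 - 36*v^2 - 8*v - 3) dv.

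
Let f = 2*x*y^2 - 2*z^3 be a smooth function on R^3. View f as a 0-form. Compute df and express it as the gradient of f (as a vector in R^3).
df = (2*y^2) dx + (4*x*y) dy + (-6*z^2) dz; grad f = (2*y^2, 4*x*y, -6*z^2)

For a 0-form f, d f = (∂f/∂x) dx + (∂f/∂y) dy + (∂f/∂z) dz. The components of the vector representation are exactly the entries of grad f in Cartesian coordinates:
  ∂f/∂x = 2*y^2
  ∂f/∂y = 4*x*y
  ∂f/∂z = -6*z^2.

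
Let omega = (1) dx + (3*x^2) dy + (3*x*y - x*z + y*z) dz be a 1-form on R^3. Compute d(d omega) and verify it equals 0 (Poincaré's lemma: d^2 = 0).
d(d omega) = 0

Step 1: d omega = sum_{i<j} (∂f_j/∂x_i - ∂f_i/∂x_j) dx_i ∧ dx_j:
  coeff of dx ∧ dy: 6*x
  coeff of dx ∧ dz: 3*y - z
  coeff of dy ∧ dz: 3*x + z
Step 2: Apply d again to each 2-form coefficient. The only possible 3-form in R^3 is dx ∧ dy ∧ dz, with coefficient
  ∂(coeff of dy∧dz)/∂x - ∂(coeff of dx∧dz)/∂y + ∂(coeff of dx∧dy)/∂z
  = ∂/∂x (3*x + z) - ∂/∂y (3*y - z) + ∂/∂z (6*x).
Each of these terms simplifies to sums of mixed partials that cancel in pairs. The result is 0 (by equality of mixed partials for smooth functions — Schwarz / Clairaut).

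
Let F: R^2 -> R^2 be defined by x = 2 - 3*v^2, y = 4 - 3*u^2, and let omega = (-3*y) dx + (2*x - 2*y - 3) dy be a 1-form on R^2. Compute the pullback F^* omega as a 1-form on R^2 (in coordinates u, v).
F^* omega = (6*u*(-6*u^2 + 6*v^2 + 7)) du + (18*v*(4 - 3*u^2)) dv

Using F^*(f dg) = (f ∘ F) d(g ∘ F), substitute each coordinate x_i by F_i(u, v) in f_i, and replace dx_i by d F_i = (∂F_i/∂u) du + (∂F_i/∂v) dv.
  For the x component: f_1(F) = 9*u^2 - 12; d F_1 = (0) du + (-6*v) dv
  For the y component: f_2(F) = 6*u^2 - 6*v^2 - 7; d F_2 = (-6*u) du + (0) dv
Combining and collecting du, dv coefficients:
  coeff of du: 6*u*(-6*u^2 + 6*v^2 + 7)
  coeff of dv: 18*v*(4 - 3*u^2)
F^* omega = (6*u*(-6*u^2 + 6*v^2 + 7)) du + (18*v*(4 - 3*u^2)) dv.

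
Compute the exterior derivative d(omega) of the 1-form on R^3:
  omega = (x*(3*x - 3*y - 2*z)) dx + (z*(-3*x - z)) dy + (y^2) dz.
d(omega) = (3*x - 3*z) dx ∧ dy + (2*x) dx ∧ dz + (3*x + 2*y + 2*z) dy ∧ dz

For a 1-form omega = sum_i f_i dx_i, the exterior derivative is
  d(omega) = sum_{i < j} (∂f_j/∂x_i - ∂f_i/∂x_j) dx_i ∧ dx_j.
  coefficient of dx ∧ dy: ∂f_2/∂x - ∂f_1/∂y = ∂(z*(-3*x - z))/∂x - ∂(x*(3*x - 3*y - 2*z))/∂y = 3*x - 3*z
  coefficient of dx ∧ dz: ∂f_3/∂x - ∂f_1/∂z = ∂(y^2)/∂x - ∂(x*(3*x - 3*y - 2*z))/∂z = 2*x
  coefficient of dy ∧ dz: ∂f_3/∂y - ∂f_2/∂z = ∂(y^2)/∂y - ∂(z*(-3*x - z))/∂z = 3*x + 2*y + 2*z
Assembling: d(omega) = (3*x - 3*z) dx ∧ dy + (2*x) dx ∧ dz + (3*x + 2*y + 2*z) dy ∧ dz.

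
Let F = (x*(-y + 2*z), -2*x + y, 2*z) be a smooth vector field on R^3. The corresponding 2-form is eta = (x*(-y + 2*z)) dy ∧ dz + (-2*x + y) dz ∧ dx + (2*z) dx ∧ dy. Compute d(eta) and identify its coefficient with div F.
d(eta) = (-y + 2*z + 3) dx ∧ dy ∧ dz; div F = -y + 2*z + 3

For a 2-form in R^3 of the form above, applying d gives a 3-form with coefficient ∂P/∂x + ∂Q/∂y + ∂R/∂z:
  ∂P/∂x = -y + 2*z
  ∂Q/∂y = 1
  ∂R/∂z = 2
Sum = -y + 2*z + 3, which is exactly div F.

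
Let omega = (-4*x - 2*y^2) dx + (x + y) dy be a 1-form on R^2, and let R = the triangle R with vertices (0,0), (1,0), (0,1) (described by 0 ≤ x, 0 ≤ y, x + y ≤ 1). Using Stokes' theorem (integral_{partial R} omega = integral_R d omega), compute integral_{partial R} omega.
integral_(partial R) omega = 7/6

Stokes: integral_partial_R omega = integral_R d omega with d omega = (∂Q/∂x - ∂P/∂y) dx ∧ dy.
  ∂Q/∂x = 1
  ∂P/∂y = -4*y
  integrand = ∂Q/∂x - ∂P/∂y = 4*y + 1.
Integrating over R: integral_0^1 integral_0^{1-x} (4*y + 1) dy dx = 7/6.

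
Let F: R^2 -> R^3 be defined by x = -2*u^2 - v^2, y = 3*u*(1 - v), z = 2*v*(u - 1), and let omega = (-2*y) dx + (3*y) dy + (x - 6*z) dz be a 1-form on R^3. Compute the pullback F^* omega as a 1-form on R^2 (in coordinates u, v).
F^* omega = (-28*u^2*v + 24*u^2 + 3*u*v^2 - 54*u*v + 27*u - 2*v^3 + 24*v^2) du + (-4*u^3 + 3*u^2*v - 23*u^2 - 14*u*v^2 + 60*u*v + 2*v^2 - 24*v) dv

Using F^*(f dg) = (f ∘ F) d(g ∘ F), substitute each coordinate x_i by F_i(u, v) in f_i, and replace dx_i by d F_i = (∂F_i/∂u) du + (∂F_i/∂v) dv.
  For the x component: f_1(F) = 6*u*(v - 1); d F_1 = (-4*u) du + (-2*v) dv
  For the y component: f_2(F) = 9*u*(1 - v); d F_2 = (3 - 3*v) du + (-3*u) dv
  For the z component: f_3(F) = -2*u^2 - 12*u*v - v^2 + 12*v; d F_3 = (2*v) du + (2*u - 2) dv
Combining and collecting du, dv coefficients:
  coeff of du: -28*u^2*v + 24*u^2 + 3*u*v^2 - 54*u*v + 27*u - 2*v^3 + 24*v^2
  coeff of dv: -4*u^3 + 3*u^2*v - 23*u^2 - 14*u*v^2 + 60*u*v + 2*v^2 - 24*v
F^* omega = (-28*u^2*v + 24*u^2 + 3*u*v^2 - 54*u*v + 27*u - 2*v^3 + 24*v^2) du + (-4*u^3 + 3*u^2*v - 23*u^2 - 14*u*v^2 + 60*u*v + 2*v^2 - 24*v) dv.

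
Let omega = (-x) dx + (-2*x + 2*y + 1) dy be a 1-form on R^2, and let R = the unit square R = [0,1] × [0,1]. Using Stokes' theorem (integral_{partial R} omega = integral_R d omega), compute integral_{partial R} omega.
integral_(partial R) omega = -2

Stokes: integral_partial_R omega = integral_R d omega with d omega = (∂Q/∂x - ∂P/∂y) dx ∧ dy.
  ∂Q/∂x = -2
  ∂P/∂y = 0
  integrand = ∂Q/∂x - ∂P/∂y = -2.
Integrating over R: integral_0^1 integral_0^1 (-2) dx dy = -2.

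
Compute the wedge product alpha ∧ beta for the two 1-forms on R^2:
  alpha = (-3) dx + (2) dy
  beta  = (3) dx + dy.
alpha ∧ beta = (-9) dx ∧ dy

Distribute the wedge, using dx_i ∧ dx_j = -dx_j ∧ dx_i and dx_i ∧ dx_i = 0. For each pair (i, j) with i < j, the coefficient of dx_i ∧ dx_j in alpha ∧ beta is (alpha_i * beta_j - alpha_j * beta_i). Collecting: alpha ∧ beta = (-9) dx ∧ dy.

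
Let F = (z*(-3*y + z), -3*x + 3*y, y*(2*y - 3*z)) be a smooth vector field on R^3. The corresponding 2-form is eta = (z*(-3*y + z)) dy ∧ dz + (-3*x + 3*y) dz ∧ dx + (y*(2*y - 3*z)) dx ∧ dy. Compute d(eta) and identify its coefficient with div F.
d(eta) = (3 - 3*y) dx ∧ dy ∧ dz; div F = 3 - 3*y

For a 2-form in R^3 of the form above, applying d gives a 3-form with coefficient ∂P/∂x + ∂Q/∂y + ∂R/∂z:
  ∂P/∂x = 0
  ∂Q/∂y = 3
  ∂R/∂z = -3*y
Sum = 3 - 3*y, which is exactly div F.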